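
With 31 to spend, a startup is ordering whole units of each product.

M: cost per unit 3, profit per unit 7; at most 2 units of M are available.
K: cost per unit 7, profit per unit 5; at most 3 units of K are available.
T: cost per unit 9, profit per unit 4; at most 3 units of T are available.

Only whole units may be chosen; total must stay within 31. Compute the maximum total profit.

29

M has the best ratio (7/3); taking only M gives at most 2×7 = 14 (stopped by the supply cap of 2).
Mixing does better — 2×M and 3×K: cost 27 ≤ 31, profit 2·7 + 3·5 = 29.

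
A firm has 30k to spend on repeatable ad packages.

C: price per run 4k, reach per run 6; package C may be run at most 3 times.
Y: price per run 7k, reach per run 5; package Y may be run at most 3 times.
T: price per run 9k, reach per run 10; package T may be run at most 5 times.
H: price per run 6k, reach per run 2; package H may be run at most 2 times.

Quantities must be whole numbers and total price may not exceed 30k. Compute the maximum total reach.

This is a bounded integer knapsack.
3×C and 2×T: price 30 ≤ 30, reach 3·6 + 2·10 = 38.
3×C, 1×Y, and 1×T: price 28 ≤ 30, reach 3·6 + 1·5 + 1·10 = 33.
Best is 38.

38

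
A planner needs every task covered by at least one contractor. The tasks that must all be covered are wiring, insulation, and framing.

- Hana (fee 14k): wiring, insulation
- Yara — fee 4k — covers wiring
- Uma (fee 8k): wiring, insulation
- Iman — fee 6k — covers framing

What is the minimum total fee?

The greedy cost-per-new-task heuristic would pick Yara, Iman, and Uma for 18, but a cheaper cover exists.
Choose Uma and Iman: together they cover wiring, insulation, framing — every task.
Total fee: 8 + 6 = 14.
No cover costs less than 14.

14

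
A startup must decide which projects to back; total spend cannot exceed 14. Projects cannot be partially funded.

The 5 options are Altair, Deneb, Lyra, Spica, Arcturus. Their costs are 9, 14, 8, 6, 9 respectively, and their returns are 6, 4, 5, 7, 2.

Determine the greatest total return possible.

Allowing fractional choices, the relaxed optimum would be about 12.3, but projects are indivisible.
Spica: cost 6 ≤ 14, return 7.
Lyra + Spica: cost 8 + 6 = 14 ≤ 14, return 5 + 7 = 12.
Best is Lyra and Spica with total return 12.

12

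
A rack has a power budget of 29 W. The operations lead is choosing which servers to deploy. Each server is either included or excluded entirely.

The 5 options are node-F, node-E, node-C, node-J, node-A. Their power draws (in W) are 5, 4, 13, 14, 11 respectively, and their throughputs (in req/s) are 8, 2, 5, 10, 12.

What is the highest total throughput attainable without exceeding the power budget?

This is a 0-1 knapsack instance.
Allowing fractional choices, the relaxed optimum would be about 29.3, but servers are indivisible.
node-F + node-C + node-A: power draw 5 + 13 + 11 = 29 ≤ 29, throughput 8 + 5 + 12 = 25.
node-E + node-J + node-A: power draw 4 + 14 + 11 = 29 ≤ 29, throughput 2 + 10 + 12 = 24.
Best is node-F, node-C, and node-A with total throughput 25.

25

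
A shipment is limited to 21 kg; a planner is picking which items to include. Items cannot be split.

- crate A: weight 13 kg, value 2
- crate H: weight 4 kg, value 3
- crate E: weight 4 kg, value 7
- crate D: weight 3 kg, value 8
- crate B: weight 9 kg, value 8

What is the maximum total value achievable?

26

crate H + crate D + crate B: weight 4 + 3 + 9 = 16 ≤ 21, value 3 + 8 + 8 = 19.
crate H + crate E + crate D + crate B: weight 4 + 4 + 3 + 9 = 20 ≤ 21, value 3 + 7 + 8 + 8 = 26.
crate E + crate D + crate B: weight 4 + 3 + 9 = 16 ≤ 21, value 7 + 8 + 8 = 23.
Best is crate H, crate E, crate D, and crate B with total value 26.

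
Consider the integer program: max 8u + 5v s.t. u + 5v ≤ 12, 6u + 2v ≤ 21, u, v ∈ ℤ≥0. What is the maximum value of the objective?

(u,v)=(3,1): 1·3+5·1=8≤12, 6·3+2·1=20≤21, objective 29.
(u,v)=(2,2): 1·2+5·2=12≤12, 6·2+2·2=16≤21, objective 26.
(u,v)=(3,0): 1·3+5·0=3≤12, 6·3+2·0=18≤21, objective 24.
(u,v)=(2,1): 1·2+5·1=7≤12, 6·2+2·1=14≤21, objective 21.
No feasible integer point exceeds 29.

29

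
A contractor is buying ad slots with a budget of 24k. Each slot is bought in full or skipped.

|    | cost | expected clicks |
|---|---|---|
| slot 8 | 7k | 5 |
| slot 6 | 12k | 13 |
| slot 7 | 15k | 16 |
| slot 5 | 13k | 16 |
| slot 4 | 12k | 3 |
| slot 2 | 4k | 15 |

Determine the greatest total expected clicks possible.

36

slot 8 + slot 5 + slot 2: cost 7 + 13 + 4 = 24 ≤ 24, expected clicks 5 + 16 + 15 = 36.
slot 5 + slot 2: cost 13 + 4 = 17 ≤ 24, expected clicks 16 + 15 = 31.
slot 8 + slot 6 + slot 2: cost 7 + 12 + 4 = 23 ≤ 24, expected clicks 5 + 13 + 15 = 33.
Best is slot 8, slot 5, and slot 2 with total expected clicks 36.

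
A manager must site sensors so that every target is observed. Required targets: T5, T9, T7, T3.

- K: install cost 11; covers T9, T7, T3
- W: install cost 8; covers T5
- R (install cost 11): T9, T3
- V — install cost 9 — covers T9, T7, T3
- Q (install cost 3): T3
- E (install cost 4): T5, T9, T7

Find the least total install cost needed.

7

This is a weighted set-cover instance.
Choose Q and E: together they cover T5, T9, T7, T3 — every target.
Total install cost: 3 + 4 = 7.
No cover costs less than 7.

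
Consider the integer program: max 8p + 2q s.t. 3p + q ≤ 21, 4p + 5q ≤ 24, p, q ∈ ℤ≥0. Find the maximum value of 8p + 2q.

(p,q)=(6,0) is feasible, giving 48.
(p,q)=(5,0) is feasible, giving 40.
Maximum is 48 at (p,q)=(6,0).

48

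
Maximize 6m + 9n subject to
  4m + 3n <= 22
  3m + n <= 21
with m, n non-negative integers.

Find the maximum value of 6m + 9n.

63

(m,n)=(0,7): 4·0+3·7=21≤22, 3·0+1·7=7≤21, objective 63.
(m,n)=(1,6): 4·1+3·6=22≤22, 3·1+1·6=9≤21, objective 60.
The best lattice point is (0,7), giving 63.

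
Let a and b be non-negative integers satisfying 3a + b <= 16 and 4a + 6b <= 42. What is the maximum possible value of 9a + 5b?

The continuous relaxation peaks at (3.86, 4.43) with value 56.86; rounding to a feasible lattice point costs some objective.
(a,b)=(4,4) is feasible, giving 56.
(a,b)=(3,5) is feasible, giving 52.
(a,b)=(4,3) is feasible, giving 51.
(a,b)=(3,4) is feasible, giving 47.
The best lattice point is (4,4), giving 56.

56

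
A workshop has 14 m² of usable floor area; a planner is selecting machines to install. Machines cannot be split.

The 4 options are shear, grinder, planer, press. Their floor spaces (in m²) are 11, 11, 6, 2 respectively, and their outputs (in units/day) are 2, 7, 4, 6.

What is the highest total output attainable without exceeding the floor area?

Allowing fractional choices, the relaxed optimum would be about 13.8, but machines are indivisible.
grinder + press: floor space 11 + 2 = 13 ≤ 14, output 7 + 6 = 13.
shear + press: floor space 11 + 2 = 13 ≤ 14, output 2 + 6 = 8.
planer + press: floor space 6 + 2 = 8 ≤ 14, output 4 + 6 = 10.
Best is grinder and press with total output 13.

13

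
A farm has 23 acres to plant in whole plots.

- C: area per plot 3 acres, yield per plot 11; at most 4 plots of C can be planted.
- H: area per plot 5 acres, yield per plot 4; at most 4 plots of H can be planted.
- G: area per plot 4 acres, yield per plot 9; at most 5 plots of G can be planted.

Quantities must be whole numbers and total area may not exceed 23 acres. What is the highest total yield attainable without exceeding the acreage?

This is a bounded integer knapsack.
3×C and 3×G: area 21 ≤ 23, yield 3·11 + 3·9 = 60.
4×C and 2×G: area 20 ≤ 23, yield 4·11 + 2·9 = 62.
Best is 62.

62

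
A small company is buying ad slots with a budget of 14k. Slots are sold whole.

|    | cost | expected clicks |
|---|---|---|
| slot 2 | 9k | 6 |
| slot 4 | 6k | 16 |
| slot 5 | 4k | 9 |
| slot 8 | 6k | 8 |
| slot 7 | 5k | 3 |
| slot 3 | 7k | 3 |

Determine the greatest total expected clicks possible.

25

Allowing fractional choices, the relaxed optimum would be about 30.3, but ad slots are indivisible.
slot 4 + slot 5: cost 6 + 4 = 10 ≤ 14, expected clicks 16 + 9 = 25.
slot 4 + slot 8: cost 6 + 6 = 12 ≤ 14, expected clicks 16 + 8 = 24.
slot 4 + slot 7: cost 6 + 5 = 11 ≤ 14, expected clicks 16 + 3 = 19.
Best is slot 4 and slot 5 with total expected clicks 25.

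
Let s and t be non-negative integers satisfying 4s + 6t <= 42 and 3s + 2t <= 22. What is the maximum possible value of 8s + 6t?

The continuous relaxation peaks at (4.8, 3.8) with value 61.20; rounding to a feasible lattice point costs some objective.
(s,t)=(6,2): 4·6+6·2=36≤42, 3·6+2·2=22≤22, objective 60.
(s,t)=(5,3): 4·5+6·3=38≤42, 3·5+2·3=21≤22, objective 58.
(s,t)=(4,4): 4·4+6·4=40≤42, 3·4+2·4=20≤22, objective 56.
Maximum is 60 at (s,t)=(6,2).

60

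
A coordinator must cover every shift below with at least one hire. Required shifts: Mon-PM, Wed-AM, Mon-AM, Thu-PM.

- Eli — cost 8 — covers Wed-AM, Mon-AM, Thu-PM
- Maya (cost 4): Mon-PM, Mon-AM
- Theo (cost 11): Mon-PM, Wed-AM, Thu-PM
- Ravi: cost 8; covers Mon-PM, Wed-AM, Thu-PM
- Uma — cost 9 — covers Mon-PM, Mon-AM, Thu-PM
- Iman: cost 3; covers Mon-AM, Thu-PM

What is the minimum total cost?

11

The greedy cost-per-new-shift heuristic would pick Iman, Maya, and Eli for 15, but a cheaper cover exists.
Choose Ravi and Iman: together they cover Mon-PM, Wed-AM, Mon-AM, Thu-PM — every shift.
Total cost: 8 + 3 = 11.
No cover costs less than 11.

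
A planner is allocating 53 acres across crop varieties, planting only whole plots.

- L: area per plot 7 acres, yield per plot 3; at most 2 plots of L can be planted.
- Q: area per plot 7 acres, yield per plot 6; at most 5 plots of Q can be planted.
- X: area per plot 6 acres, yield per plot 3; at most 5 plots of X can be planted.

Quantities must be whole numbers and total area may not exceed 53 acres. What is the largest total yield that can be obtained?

39

Take 5×Q and 3×X: area 53 ≤ 53, yield 5·6 + 3·3 = 39.
Q has the best ratio (6/7) and is taken to its limit of 5; remaining capacity is filled optimally with the others.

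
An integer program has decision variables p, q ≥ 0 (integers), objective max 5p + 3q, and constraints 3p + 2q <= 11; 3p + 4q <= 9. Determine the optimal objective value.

(p,q)=(3,0): 3·3+2·0=9≤11, 3·3+4·0=9≤9, objective 15.
(p,q)=(2,0): 3·2+2·0=6≤11, 3·2+4·0=6≤9, objective 10.
Maximum is 15 at (p,q)=(3,0).

15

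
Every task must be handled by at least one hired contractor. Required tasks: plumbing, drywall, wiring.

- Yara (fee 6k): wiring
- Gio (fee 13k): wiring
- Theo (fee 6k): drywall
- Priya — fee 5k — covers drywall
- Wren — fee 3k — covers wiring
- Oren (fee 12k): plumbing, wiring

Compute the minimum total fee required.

17

The greedy cost-per-new-task heuristic would pick Wren, Priya, and Oren for 20, but a cheaper cover exists.
Choose Priya and Oren: together they cover plumbing, drywall, wiring — every task.
Total fee: 5 + 12 = 17.
No cover costs less than 17.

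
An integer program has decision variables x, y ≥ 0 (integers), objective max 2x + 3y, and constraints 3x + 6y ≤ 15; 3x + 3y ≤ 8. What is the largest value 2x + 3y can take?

6

Relaxing integrality, the LP optimum is 7.67 at (x,y) = (0.333, 2.33), which is not an integer point.
(x,y)=(0,2): 3·0+6·2=12≤15, 3·0+3·2=6≤8, objective 6.
(x,y)=(1,1): 3·1+6·1=9≤15, 3·1+3·1=6≤8, objective 5.
(x,y)=(0,1): 3·0+6·1=6≤15, 3·0+3·1=3≤8, objective 3.
The best lattice point is (0,2), giving 6.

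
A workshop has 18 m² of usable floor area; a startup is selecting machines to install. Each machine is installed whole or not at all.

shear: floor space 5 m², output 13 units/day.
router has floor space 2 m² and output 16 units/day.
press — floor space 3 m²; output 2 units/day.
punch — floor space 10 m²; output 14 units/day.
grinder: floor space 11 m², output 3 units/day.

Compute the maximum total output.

43

shear + router + punch: floor space 5 + 2 + 10 = 17 ≤ 18, output 13 + 16 + 14 = 43.
shear + router + grinder: floor space 5 + 2 + 11 = 18 ≤ 18, output 13 + 16 + 3 = 32.
router + press + punch: floor space 2 + 3 + 10 = 15 ≤ 18, output 16 + 2 + 14 = 32.
Best is shear, router, and punch with total output 43.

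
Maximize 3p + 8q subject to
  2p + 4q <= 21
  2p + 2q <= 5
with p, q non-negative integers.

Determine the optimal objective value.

16

The continuous relaxation peaks at (0, 2.5) with value 20.00; rounding to a feasible lattice point costs some objective.
(p,q)=(0,2): 2·0+4·2=8≤21, 2·0+2·2=4≤5, objective 16.
(p,q)=(1,1): 2·1+4·1=6≤21, 2·1+2·1=4≤5, objective 11.
The best lattice point is (0,2), giving 16.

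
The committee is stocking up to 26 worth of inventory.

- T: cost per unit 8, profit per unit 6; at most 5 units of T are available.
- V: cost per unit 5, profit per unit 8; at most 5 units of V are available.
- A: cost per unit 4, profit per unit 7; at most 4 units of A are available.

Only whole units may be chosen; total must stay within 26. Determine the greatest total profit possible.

44

2×V and 4×A: cost 26 ≤ 26, profit 2·8 + 4·7 = 44.
5×V: cost 25 ≤ 26, profit 5·8 = 40.
Best is 44.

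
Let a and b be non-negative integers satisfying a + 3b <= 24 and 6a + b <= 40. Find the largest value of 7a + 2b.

The continuous relaxation peaks at (5.65, 6.12) with value 51.76; rounding to a feasible lattice point costs some objective.
(a,b)=(6,4): 1·6+3·4=18≤24, 6·6+1·4=40≤40, objective 50.
(a,b)=(6,3): 1·6+3·3=15≤24, 6·6+1·3=39≤40, objective 48.
Maximum is 50 at (a,b)=(6,4).

50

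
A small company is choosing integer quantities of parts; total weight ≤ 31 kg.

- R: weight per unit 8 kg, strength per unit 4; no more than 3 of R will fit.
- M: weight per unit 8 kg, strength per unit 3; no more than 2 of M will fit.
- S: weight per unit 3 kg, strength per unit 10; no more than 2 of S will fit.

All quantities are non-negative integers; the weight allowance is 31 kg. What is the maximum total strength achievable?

S has the best ratio (10/3); taking only S gives at most 2×10 = 20 (stopped by the supply cap of 2).
Mixing does better — 3×R and 2×S: weight 30 ≤ 31, strength 3·4 + 2·10 = 32.

32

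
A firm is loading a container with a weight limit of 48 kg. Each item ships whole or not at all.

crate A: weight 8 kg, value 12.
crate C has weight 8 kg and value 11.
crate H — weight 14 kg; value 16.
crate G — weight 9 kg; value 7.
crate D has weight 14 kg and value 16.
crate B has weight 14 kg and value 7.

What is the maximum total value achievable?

55

crate A + crate H + crate G + crate D: weight 8 + 14 + 9 + 14 = 45 ≤ 48, value 12 + 16 + 7 + 16 = 51.
crate A + crate C + crate H + crate D: weight 8 + 8 + 14 + 14 = 44 ≤ 48, value 12 + 11 + 16 + 16 = 55.
Best is crate A, crate C, crate H, and crate D with total value 55.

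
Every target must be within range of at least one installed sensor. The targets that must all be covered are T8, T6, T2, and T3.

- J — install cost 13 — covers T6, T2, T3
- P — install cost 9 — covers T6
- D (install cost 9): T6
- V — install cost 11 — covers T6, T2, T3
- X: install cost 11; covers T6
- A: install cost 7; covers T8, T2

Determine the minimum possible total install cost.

Choose V and A: together they cover T8, T6, T2, T3 — every target.
Total install cost: 11 + 7 = 18.
No cover costs less than 18.

18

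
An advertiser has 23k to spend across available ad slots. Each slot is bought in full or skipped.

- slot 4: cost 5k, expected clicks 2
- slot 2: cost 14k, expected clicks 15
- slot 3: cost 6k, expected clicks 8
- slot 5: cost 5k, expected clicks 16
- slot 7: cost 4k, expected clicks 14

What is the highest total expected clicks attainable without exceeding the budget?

45

Treat it as a binary knapsack problem.
Allowing fractional choices, the relaxed optimum would be about 46.6, but ad slots are indivisible.
slot 4 + slot 3 + slot 5 + slot 7: cost 5 + 6 + 5 + 4 = 20 ≤ 23, expected clicks 2 + 8 + 16 + 14 = 40.
slot 3 + slot 5 + slot 7: cost 6 + 5 + 4 = 15 ≤ 23, expected clicks 8 + 16 + 14 = 38.
slot 2 + slot 5 + slot 7: cost 14 + 5 + 4 = 23 ≤ 23, expected clicks 15 + 16 + 14 = 45.
Best is slot 2, slot 5, and slot 7 with total expected clicks 45.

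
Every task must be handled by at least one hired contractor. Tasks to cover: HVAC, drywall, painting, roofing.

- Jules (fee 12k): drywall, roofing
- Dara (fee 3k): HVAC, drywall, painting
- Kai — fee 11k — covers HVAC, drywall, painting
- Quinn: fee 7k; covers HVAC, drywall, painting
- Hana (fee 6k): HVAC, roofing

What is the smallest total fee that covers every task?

Choose Dara and Hana: together they cover HVAC, drywall, painting, roofing — every task.
Total fee: 3 + 6 = 9.
No cover costs less than 9.

9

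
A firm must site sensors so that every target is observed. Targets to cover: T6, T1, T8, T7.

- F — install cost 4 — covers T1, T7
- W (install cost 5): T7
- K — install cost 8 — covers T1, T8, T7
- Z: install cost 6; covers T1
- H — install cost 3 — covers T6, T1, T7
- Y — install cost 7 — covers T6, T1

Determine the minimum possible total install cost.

11

Choose K and H: together they cover T6, T1, T8, T7 — every target.
Total install cost: 8 + 3 = 11.
No cover costs less than 11.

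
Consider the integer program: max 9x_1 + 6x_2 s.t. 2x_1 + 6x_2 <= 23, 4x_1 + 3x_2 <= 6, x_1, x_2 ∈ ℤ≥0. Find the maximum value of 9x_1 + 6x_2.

The continuous relaxation peaks at (1.5, 0) with value 13.50; rounding to a feasible lattice point costs some objective.
(x_1,x_2)=(0,2): 2·0+6·2=12≤23, 4·0+3·2=6≤6, objective 12.
(x_1,x_2)=(1,0): 2·1+6·0=2≤23, 4·1+3·0=4≤6, objective 9.
The best lattice point is (0,2), giving 12.

12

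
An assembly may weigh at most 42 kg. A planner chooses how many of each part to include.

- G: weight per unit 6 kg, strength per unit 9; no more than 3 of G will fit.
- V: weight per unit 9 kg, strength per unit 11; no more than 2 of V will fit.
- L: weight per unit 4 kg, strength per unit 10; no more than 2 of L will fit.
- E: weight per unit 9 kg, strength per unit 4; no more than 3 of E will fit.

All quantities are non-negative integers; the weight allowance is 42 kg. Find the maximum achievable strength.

60

L has the best ratio (10/4); taking only L gives at most 2×10 = 20 (stopped by the supply cap of 2).
Mixing does better — 2×G, 2×V, and 2×L: weight 38 ≤ 42, strength 2·9 + 2·11 + 2·10 = 60.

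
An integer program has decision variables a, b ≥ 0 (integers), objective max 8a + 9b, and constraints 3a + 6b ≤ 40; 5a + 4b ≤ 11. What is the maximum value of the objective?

(a,b)=(0,2) is feasible, giving 18.
(a,b)=(1,1) is feasible, giving 17.
(a,b)=(0,1) is feasible, giving 9.
The best lattice point is (0,2), giving 18.

18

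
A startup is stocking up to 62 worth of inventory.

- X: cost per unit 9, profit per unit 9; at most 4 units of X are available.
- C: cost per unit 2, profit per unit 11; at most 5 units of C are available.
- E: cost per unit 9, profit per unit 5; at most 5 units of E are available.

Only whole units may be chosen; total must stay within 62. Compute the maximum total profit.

This is a bounded integer knapsack.
C has the best ratio (11/2); taking only C gives at most 5×11 = 55 (stopped by the supply cap of 5).
Mixing does better — 4×X, 5×C, and 1×E: cost 55 ≤ 62, profit 4·9 + 5·11 + 1·5 = 96.

96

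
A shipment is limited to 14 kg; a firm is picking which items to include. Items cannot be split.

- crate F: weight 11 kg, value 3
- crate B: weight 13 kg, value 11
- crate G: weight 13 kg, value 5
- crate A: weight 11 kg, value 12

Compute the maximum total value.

Allowing fractional choices, the relaxed optimum would be about 14.5, but items are indivisible.
crate A: weight 11 ≤ 14, value 12.
crate B: weight 13 ≤ 14, value 11.
Best is crate A with total value 12.

12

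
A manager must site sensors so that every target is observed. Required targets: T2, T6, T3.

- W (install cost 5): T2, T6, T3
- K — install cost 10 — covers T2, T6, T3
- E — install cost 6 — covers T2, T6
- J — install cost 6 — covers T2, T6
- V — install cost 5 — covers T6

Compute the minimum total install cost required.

W alone covers T2, T6, T3 — every target.
Total install cost: 5.

5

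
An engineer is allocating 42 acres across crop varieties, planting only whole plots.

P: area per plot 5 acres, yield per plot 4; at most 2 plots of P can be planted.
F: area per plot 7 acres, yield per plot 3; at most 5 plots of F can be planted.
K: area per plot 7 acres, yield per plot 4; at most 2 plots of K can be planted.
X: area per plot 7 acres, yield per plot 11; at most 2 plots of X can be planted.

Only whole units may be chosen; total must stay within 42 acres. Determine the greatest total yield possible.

Take 2×P, 2×K, and 2×X: area 38 ≤ 42, yield 2·4 + 2·4 + 2·11 = 38.
X has the best ratio (11/7) and is taken to its limit of 2; remaining capacity is filled optimally with the others.

38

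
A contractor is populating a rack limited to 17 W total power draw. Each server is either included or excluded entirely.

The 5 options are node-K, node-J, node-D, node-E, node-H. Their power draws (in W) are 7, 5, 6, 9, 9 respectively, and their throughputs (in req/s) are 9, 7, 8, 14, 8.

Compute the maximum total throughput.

Take node-K and node-E: power draw 7 + 9 = 16 ≤ 17, throughput 9 + 14 = 23.
No other feasible combination does better.

23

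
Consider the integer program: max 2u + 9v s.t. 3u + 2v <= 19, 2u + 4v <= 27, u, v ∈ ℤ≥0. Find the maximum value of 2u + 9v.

The continuous relaxation peaks at (0, 6.75) with value 60.75; rounding to a feasible lattice point costs some objective.
(u,v)=(1,6): 3·1+2·6=15≤19, 2·1+4·6=26≤27, objective 56.
(u,v)=(0,6): 3·0+2·6=12≤19, 2·0+4·6=24≤27, objective 54.
(u,v)=(2,5): 3·2+2·5=16≤19, 2·2+4·5=24≤27, objective 49.
No feasible integer point exceeds 56.

56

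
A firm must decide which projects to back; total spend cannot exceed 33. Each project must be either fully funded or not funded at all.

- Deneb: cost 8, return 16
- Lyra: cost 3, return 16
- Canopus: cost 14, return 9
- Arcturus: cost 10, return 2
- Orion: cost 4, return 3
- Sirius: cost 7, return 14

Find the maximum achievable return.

This is a 0-1 knapsack instance.
Allowing fractional choices, the relaxed optimum would be about 56.1, but projects are indivisible.
Deneb + Lyra + Arcturus + Orion + Sirius: cost 8 + 3 + 10 + 4 + 7 = 32 ≤ 33, return 16 + 16 + 2 + 3 + 14 = 51.
Deneb + Lyra + Canopus + Sirius: cost 8 + 3 + 14 + 7 = 32 ≤ 33, return 16 + 16 + 9 + 14 = 55.
Best is Deneb, Lyra, Canopus, and Sirius with total return 55.

55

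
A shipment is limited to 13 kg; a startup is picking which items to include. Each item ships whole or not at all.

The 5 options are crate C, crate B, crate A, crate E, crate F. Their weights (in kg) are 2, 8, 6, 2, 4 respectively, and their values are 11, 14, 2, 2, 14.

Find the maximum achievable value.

28

Allowing fractional choices, the relaxed optimum would be about 37.2, but items are indivisible.
crate B + crate F: weight 8 + 4 = 12 ≤ 13, value 14 + 14 = 28.
crate C + crate B + crate E: weight 2 + 8 + 2 = 12 ≤ 13, value 11 + 14 + 2 = 27.
crate C + crate E + crate F: weight 2 + 2 + 4 = 8 ≤ 13, value 11 + 2 + 14 = 27.
Best is crate B and crate F with total value 28.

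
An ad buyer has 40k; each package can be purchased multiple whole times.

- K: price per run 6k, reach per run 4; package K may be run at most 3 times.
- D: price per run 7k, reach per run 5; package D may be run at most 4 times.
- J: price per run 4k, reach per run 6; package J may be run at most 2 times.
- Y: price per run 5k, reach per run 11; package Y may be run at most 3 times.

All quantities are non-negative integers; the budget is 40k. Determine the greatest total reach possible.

3×D, 1×J, and 3×Y: price 40 ≤ 40, reach 3·5 + 1·6 + 3·11 = 54.
2×D, 2×J, and 3×Y: price 37 ≤ 40, reach 2·5 + 2·6 + 3·11 = 55.
Best is 55.

55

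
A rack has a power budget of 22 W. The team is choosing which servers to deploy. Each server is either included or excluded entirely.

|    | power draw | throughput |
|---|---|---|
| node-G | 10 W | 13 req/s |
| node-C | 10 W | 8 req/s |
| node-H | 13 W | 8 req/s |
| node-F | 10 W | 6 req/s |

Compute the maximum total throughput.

Allowing fractional choices, the relaxed optimum would be about 22.2, but servers are indivisible.
node-G + node-C: power draw 10 + 10 = 20 ≤ 22, throughput 13 + 8 = 21.
node-G + node-F: power draw 10 + 10 = 20 ≤ 22, throughput 13 + 6 = 19.
Best is node-G and node-C with total throughput 21.

21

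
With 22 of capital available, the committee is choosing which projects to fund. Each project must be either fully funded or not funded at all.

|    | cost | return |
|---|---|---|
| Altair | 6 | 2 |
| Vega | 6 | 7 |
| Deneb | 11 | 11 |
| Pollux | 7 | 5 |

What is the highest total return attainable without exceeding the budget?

18

This is a 0-1 knapsack instance.
Allowing fractional choices, the relaxed optimum would be about 21.6, but projects are indivisible.
Altair + Vega + Pollux: cost 6 + 6 + 7 = 19 ≤ 22, return 2 + 7 + 5 = 14.
Deneb + Pollux: cost 11 + 7 = 18 ≤ 22, return 11 + 5 = 16.
Vega + Deneb: cost 6 + 11 = 17 ≤ 22, return 7 + 11 = 18.
Best is Vega and Deneb with total return 18.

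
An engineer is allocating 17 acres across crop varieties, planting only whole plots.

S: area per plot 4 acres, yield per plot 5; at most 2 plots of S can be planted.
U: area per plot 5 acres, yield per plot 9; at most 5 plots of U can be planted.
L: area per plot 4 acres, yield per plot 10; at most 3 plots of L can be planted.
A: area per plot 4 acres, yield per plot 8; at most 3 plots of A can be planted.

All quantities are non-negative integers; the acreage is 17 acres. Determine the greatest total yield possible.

39

Take 1×U and 3×L: area 17 ≤ 17, yield 1·9 + 3·10 = 39.
L has the best ratio (10/4) and is taken to its limit of 3; remaining capacity is filled optimally with the others.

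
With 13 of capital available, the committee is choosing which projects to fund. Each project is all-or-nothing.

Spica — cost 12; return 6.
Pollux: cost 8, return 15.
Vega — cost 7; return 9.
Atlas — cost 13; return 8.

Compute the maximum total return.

Pollux: cost 8 ≤ 13, return 15.
Vega: cost 7 ≤ 13, return 9.
Atlas: cost 13 ≤ 13, return 8.
Best is Pollux with total return 15.

15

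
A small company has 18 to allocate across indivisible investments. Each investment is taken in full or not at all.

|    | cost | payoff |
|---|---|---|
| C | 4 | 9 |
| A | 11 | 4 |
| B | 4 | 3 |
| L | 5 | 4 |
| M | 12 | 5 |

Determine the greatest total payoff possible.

16

Take C, B, and L: cost 4 + 4 + 5 = 13 ≤ 18, payoff 9 + 3 + 4 = 16.
No other feasible combination does better.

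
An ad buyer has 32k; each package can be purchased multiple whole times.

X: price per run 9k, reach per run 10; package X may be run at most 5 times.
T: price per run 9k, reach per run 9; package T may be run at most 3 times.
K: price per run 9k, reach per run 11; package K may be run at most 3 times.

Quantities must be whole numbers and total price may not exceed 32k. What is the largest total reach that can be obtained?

This is a bounded integer knapsack.
K has the best ratio (11/9); taking only K gives at most 3×11 = 33 (stopped by the price limit).
Optimal: 3×K: price 27 ≤ 32, reach 3·11 = 33.

33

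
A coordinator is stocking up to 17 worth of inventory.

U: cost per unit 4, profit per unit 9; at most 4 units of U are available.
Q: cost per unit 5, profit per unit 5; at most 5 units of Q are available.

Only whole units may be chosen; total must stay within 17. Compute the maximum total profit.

36

3×U and 1×Q: cost 17 ≤ 17, profit 3·9 + 1·5 = 32.
4×U: cost 16 ≤ 17, profit 4·9 = 36.
Best is 36.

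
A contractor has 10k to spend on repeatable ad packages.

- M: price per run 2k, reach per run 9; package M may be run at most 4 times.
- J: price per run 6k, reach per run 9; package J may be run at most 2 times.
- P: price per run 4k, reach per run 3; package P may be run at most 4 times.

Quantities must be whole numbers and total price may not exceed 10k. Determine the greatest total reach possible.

Take 4×M: price 8 ≤ 10, reach 4·9 = 36.
M has the best ratio (9/2) and is taken to its limit of 4; remaining capacity is filled optimally with the others.

36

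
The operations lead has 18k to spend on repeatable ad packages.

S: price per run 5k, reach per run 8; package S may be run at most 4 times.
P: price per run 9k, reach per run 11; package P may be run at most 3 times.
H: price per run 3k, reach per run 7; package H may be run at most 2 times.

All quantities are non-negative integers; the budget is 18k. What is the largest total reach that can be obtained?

This is a bounded integer knapsack.
Take 3×S and 1×H: price 18 ≤ 18, reach 3·8 + 1·7 = 31.
No other integer combination yields more.

31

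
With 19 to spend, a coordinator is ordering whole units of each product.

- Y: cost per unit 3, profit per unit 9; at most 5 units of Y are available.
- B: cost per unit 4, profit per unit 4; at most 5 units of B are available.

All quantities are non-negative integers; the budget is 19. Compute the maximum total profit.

49

This is a bounded integer knapsack.
5×Y and 1×B: cost 19 ≤ 19, profit 5·9 + 1·4 = 49.
5×Y: cost 15 ≤ 19, profit 5·9 = 45.
Best is 49.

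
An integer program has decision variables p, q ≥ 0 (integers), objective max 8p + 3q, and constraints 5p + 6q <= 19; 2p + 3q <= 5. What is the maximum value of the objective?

16

(p,q)=(2,0): 5·2+6·0=10≤19, 2·2+3·0=4≤5, objective 16.
(p,q)=(1,1): 5·1+6·1=11≤19, 2·1+3·1=5≤5, objective 11.
(p,q)=(1,0): 5·1+6·0=5≤19, 2·1+3·0=2≤5, objective 8.
Maximum is 16 at (p,q)=(2,0).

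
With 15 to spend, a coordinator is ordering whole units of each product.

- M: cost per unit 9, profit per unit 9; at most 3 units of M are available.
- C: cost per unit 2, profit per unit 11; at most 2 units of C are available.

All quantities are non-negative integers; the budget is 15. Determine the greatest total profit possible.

This is a bounded integer knapsack.
2×C: cost 4 ≤ 15, profit 2·11 = 22.
1×M and 2×C: cost 13 ≤ 15, profit 1·9 + 2·11 = 31.
Best is 31.

31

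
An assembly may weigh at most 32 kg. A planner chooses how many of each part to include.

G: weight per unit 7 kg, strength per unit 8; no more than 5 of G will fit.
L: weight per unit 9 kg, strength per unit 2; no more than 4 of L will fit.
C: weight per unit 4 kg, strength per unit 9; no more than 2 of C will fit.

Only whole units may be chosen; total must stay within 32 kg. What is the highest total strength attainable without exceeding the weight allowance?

This is a bounded integer knapsack.
4×G and 1×C: weight 32 ≤ 32, strength 4·8 + 1·9 = 41.
3×G and 2×C: weight 29 ≤ 32, strength 3·8 + 2·9 = 42.
Best is 42.

42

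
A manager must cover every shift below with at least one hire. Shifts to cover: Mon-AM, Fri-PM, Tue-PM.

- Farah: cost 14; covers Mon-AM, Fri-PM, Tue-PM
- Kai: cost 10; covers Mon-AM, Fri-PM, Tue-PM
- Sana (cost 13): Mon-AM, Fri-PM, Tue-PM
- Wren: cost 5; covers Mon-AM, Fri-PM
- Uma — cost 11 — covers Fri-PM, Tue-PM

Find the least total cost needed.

10

The greedy cost-per-new-shift heuristic would pick Wren and Kai for 15, but a cheaper cover exists.
Kai alone covers Mon-AM, Fri-PM, Tue-PM — every shift.
Total cost: 10.
No cover costs less than 10.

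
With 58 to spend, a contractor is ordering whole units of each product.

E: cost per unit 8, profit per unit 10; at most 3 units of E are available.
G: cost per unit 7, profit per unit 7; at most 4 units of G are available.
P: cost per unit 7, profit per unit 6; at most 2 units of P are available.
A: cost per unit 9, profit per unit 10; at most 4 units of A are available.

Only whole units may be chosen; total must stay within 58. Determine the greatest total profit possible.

This is a bounded integer knapsack.
E has the best ratio (10/8); taking only E gives at most 3×10 = 30 (stopped by the supply cap of 3).
Mixing does better — 3×E, 1×G, and 3×A: cost 58 ≤ 58, profit 3·10 + 1·7 + 3·10 = 67.

67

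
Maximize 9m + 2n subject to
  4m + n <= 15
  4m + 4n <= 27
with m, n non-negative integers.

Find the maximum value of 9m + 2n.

33

Relaxing integrality, the LP optimum is 33.75 at (m,n) = (3.75, 0), which is not an integer point.
(m,n)=(3,3): 4·3+1·3=15≤15, 4·3+4·3=24≤27, objective 33.
(m,n)=(3,2): 4·3+1·2=14≤15, 4·3+4·2=20≤27, objective 31.
Maximum is 33 at (m,n)=(3,3).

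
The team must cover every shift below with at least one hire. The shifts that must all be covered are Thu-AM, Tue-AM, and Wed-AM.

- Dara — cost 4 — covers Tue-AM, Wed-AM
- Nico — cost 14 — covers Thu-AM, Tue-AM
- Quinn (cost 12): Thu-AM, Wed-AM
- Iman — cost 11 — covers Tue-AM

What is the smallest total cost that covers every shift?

This is a weighted set-cover instance.
Choose Dara and Quinn: together they cover Thu-AM, Tue-AM, Wed-AM — every shift.
Total cost: 4 + 12 = 16.

16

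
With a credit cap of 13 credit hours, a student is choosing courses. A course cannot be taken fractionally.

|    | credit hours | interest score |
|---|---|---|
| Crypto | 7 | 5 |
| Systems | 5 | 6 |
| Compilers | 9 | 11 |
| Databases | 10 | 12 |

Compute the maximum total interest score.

Databases: credit hours 10 ≤ 13, interest score 12.
Compilers: credit hours 9 ≤ 13, interest score 11.
Best is Databases with total interest score 12.

12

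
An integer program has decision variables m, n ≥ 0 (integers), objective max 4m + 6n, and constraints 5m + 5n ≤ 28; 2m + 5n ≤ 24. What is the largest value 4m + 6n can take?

The continuous relaxation peaks at (1.33, 4.27) with value 30.93; rounding to a feasible lattice point costs some objective.
(m,n)=(1,4): 5·1+5·4=25≤28, 2·1+5·4=22≤24, objective 28.
(m,n)=(2,3): 5·2+5·3=25≤28, 2·2+5·3=19≤24, objective 26.
(m,n)=(0,4): 5·0+5·4=20≤28, 2·0+5·4=20≤24, objective 24.
(m,n)=(1,3): 5·1+5·3=20≤28, 2·1+5·3=17≤24, objective 22.
Maximum is 28 at (m,n)=(1,4).

28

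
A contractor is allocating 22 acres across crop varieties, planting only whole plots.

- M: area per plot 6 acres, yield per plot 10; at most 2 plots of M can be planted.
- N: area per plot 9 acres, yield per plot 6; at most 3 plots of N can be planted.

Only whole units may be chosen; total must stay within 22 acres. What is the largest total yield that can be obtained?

2×M: area 12 ≤ 22, yield 2·10 = 20.
2×M and 1×N: area 21 ≤ 22, yield 2·10 + 1·6 = 26.
Best is 26.

26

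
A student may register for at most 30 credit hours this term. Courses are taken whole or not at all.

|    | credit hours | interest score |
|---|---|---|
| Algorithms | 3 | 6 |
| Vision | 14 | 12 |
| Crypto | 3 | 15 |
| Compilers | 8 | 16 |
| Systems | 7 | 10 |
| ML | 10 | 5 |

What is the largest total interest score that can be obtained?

This is an integer program with binary decision variables.
Take Algorithms, Vision, Crypto, and Compilers: credit hours 3 + 14 + 3 + 8 = 28 ≤ 30, interest score 6 + 12 + 15 + 16 = 49.
No other feasible combination does better.

49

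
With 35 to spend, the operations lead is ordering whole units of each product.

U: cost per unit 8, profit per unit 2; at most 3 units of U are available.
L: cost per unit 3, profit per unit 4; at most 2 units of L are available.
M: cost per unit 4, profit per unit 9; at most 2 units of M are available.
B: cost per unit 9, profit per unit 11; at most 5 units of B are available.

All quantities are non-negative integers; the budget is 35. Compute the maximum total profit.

Take 2×M and 3×B: cost 35 ≤ 35, profit 2·9 + 3·11 = 51.
M has the best ratio (9/4) and is taken to its limit of 2; remaining capacity is filled optimally with the others.

51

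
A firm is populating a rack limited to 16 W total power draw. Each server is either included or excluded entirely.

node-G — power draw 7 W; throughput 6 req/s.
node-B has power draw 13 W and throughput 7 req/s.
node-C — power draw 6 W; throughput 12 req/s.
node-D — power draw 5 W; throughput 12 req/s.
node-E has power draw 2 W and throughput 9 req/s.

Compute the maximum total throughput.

33

This is a 0-1 knapsack instance.
Allowing fractional choices, the relaxed optimum would be about 35.6, but servers are indivisible.
node-G + node-C + node-E: power draw 7 + 6 + 2 = 15 ≤ 16, throughput 6 + 12 + 9 = 27.
node-G + node-D + node-E: power draw 7 + 5 + 2 = 14 ≤ 16, throughput 6 + 12 + 9 = 27.
node-C + node-D + node-E: power draw 6 + 5 + 2 = 13 ≤ 16, throughput 12 + 12 + 9 = 33.
Best is node-C, node-D, and node-E with total throughput 33.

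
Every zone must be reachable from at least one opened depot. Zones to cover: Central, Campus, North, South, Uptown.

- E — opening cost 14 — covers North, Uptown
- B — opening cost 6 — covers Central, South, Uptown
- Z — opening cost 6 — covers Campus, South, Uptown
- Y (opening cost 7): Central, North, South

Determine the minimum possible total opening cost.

The greedy cost-per-new-zone heuristic would pick B, Z, and Y for 19, but a cheaper cover exists.
Choose Z and Y: together they cover Central, Campus, North, South, Uptown — every zone.
Total opening cost: 6 + 7 = 13.
No cover costs less than 13.

13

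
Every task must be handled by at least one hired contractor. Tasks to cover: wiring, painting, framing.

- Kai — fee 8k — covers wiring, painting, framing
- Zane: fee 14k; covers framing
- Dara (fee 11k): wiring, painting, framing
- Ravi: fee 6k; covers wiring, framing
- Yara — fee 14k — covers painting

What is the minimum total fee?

8

Kai alone covers wiring, painting, framing — every task.
Total fee: 8.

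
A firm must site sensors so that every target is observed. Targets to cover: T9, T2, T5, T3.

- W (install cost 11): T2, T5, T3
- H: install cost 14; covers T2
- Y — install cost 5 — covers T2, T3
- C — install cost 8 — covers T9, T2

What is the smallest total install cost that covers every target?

The greedy cost-per-new-target heuristic would pick Y, C, and W for 24, but a cheaper cover exists.
Choose W and C: together they cover T9, T2, T5, T3 — every target.
Total install cost: 11 + 8 = 19.
No cover costs less than 19.

19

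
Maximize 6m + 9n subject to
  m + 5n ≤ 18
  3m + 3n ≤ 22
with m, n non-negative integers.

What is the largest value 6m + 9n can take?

48

The continuous relaxation peaks at (4.67, 2.67) with value 52.00; rounding to a feasible lattice point costs some objective.
(m,n)=(5,2): 1·5+5·2=15≤18, 3·5+3·2=21≤22, objective 48.
(m,n)=(6,1): 1·6+5·1=11≤18, 3·6+3·1=21≤22, objective 45.
(m,n)=(3,3): 1·3+5·3=18≤18, 3·3+3·3=18≤22, objective 45.
(m,n)=(4,2): 1·4+5·2=14≤18, 3·4+3·2=18≤22, objective 42.
No feasible integer point exceeds 48.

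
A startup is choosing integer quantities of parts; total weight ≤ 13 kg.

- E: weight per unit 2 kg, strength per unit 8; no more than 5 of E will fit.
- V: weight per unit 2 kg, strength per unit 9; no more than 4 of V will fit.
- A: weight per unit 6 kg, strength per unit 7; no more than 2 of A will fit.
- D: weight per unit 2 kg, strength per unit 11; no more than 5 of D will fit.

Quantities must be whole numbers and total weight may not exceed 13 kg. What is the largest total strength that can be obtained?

64

This is a bounded integer knapsack.
D has the best ratio (11/2); taking only D gives at most 5×11 = 55 (stopped by the supply cap of 5).
Mixing does better — 1×V and 5×D: weight 12 ≤ 13, strength 1·9 + 5·11 = 64.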